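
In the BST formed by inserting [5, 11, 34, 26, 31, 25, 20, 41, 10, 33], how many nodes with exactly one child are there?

Tree built from: [5, 11, 34, 26, 31, 25, 20, 41, 10, 33]
Tree (level-order array): [5, None, 11, 10, 34, None, None, 26, 41, 25, 31, None, None, 20, None, None, 33]
Rule: These are nodes with exactly 1 non-null child.
Per-node child counts:
  node 5: 1 child(ren)
  node 11: 2 child(ren)
  node 10: 0 child(ren)
  node 34: 2 child(ren)
  node 26: 2 child(ren)
  node 25: 1 child(ren)
  node 20: 0 child(ren)
  node 31: 1 child(ren)
  node 33: 0 child(ren)
  node 41: 0 child(ren)
Matching nodes: [5, 25, 31]
Count of nodes with exactly one child: 3


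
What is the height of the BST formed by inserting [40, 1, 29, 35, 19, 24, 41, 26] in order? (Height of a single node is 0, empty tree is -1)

Insertion order: [40, 1, 29, 35, 19, 24, 41, 26]
Tree (level-order array): [40, 1, 41, None, 29, None, None, 19, 35, None, 24, None, None, None, 26]
Compute height bottom-up (empty subtree = -1):
  height(26) = 1 + max(-1, -1) = 0
  height(24) = 1 + max(-1, 0) = 1
  height(19) = 1 + max(-1, 1) = 2
  height(35) = 1 + max(-1, -1) = 0
  height(29) = 1 + max(2, 0) = 3
  height(1) = 1 + max(-1, 3) = 4
  height(41) = 1 + max(-1, -1) = 0
  height(40) = 1 + max(4, 0) = 5
Height = 5


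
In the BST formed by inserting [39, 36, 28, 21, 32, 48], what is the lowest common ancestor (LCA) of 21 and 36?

Tree insertion order: [39, 36, 28, 21, 32, 48]
Tree (level-order array): [39, 36, 48, 28, None, None, None, 21, 32]
In a BST, the LCA of p=21, q=36 is the first node v on the
root-to-leaf path with p <= v <= q (go left if both < v, right if both > v).
Walk from root:
  at 39: both 21 and 36 < 39, go left
  at 36: 21 <= 36 <= 36, this is the LCA
LCA = 36


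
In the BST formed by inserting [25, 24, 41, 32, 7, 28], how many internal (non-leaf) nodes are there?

Tree built from: [25, 24, 41, 32, 7, 28]
Tree (level-order array): [25, 24, 41, 7, None, 32, None, None, None, 28]
Rule: An internal node has at least one child.
Per-node child counts:
  node 25: 2 child(ren)
  node 24: 1 child(ren)
  node 7: 0 child(ren)
  node 41: 1 child(ren)
  node 32: 1 child(ren)
  node 28: 0 child(ren)
Matching nodes: [25, 24, 41, 32]
Count of internal (non-leaf) nodes: 4


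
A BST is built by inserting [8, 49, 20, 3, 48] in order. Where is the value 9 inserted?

Starting tree (level order): [8, 3, 49, None, None, 20, None, None, 48]
Insertion path: 8 -> 49 -> 20
Result: insert 9 as left child of 20
Final tree (level order): [8, 3, 49, None, None, 20, None, 9, 48]


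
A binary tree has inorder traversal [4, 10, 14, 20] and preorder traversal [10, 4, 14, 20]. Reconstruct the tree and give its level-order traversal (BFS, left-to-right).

Inorder:  [4, 10, 14, 20]
Preorder: [10, 4, 14, 20]
Algorithm: preorder visits root first, so consume preorder in order;
for each root, split the current inorder slice at that value into
left-subtree inorder and right-subtree inorder, then recurse.
Recursive splits:
  root=10; inorder splits into left=[4], right=[14, 20]
  root=4; inorder splits into left=[], right=[]
  root=14; inorder splits into left=[], right=[20]
  root=20; inorder splits into left=[], right=[]
Reconstructed level-order: [10, 4, 14, 20]


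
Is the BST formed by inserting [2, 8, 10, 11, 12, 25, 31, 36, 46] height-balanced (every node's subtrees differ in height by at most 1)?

Tree (level-order array): [2, None, 8, None, 10, None, 11, None, 12, None, 25, None, 31, None, 36, None, 46]
Definition: a tree is height-balanced if, at every node, |h(left) - h(right)| <= 1 (empty subtree has height -1).
Bottom-up per-node check:
  node 46: h_left=-1, h_right=-1, diff=0 [OK], height=0
  node 36: h_left=-1, h_right=0, diff=1 [OK], height=1
  node 31: h_left=-1, h_right=1, diff=2 [FAIL (|-1-1|=2 > 1)], height=2
  node 25: h_left=-1, h_right=2, diff=3 [FAIL (|-1-2|=3 > 1)], height=3
  node 12: h_left=-1, h_right=3, diff=4 [FAIL (|-1-3|=4 > 1)], height=4
  node 11: h_left=-1, h_right=4, diff=5 [FAIL (|-1-4|=5 > 1)], height=5
  node 10: h_left=-1, h_right=5, diff=6 [FAIL (|-1-5|=6 > 1)], height=6
  node 8: h_left=-1, h_right=6, diff=7 [FAIL (|-1-6|=7 > 1)], height=7
  node 2: h_left=-1, h_right=7, diff=8 [FAIL (|-1-7|=8 > 1)], height=8
Node 31 violates the condition: |-1 - 1| = 2 > 1.
Result: Not balanced


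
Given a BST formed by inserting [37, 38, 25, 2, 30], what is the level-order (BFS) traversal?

Tree insertion order: [37, 38, 25, 2, 30]
Tree (level-order array): [37, 25, 38, 2, 30]
BFS from the root, enqueuing left then right child of each popped node:
  queue [37] -> pop 37, enqueue [25, 38], visited so far: [37]
  queue [25, 38] -> pop 25, enqueue [2, 30], visited so far: [37, 25]
  queue [38, 2, 30] -> pop 38, enqueue [none], visited so far: [37, 25, 38]
  queue [2, 30] -> pop 2, enqueue [none], visited so far: [37, 25, 38, 2]
  queue [30] -> pop 30, enqueue [none], visited so far: [37, 25, 38, 2, 30]
Result: [37, 25, 38, 2, 30]


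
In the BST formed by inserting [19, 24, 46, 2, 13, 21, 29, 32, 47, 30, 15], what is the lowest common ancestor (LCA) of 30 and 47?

Tree insertion order: [19, 24, 46, 2, 13, 21, 29, 32, 47, 30, 15]
Tree (level-order array): [19, 2, 24, None, 13, 21, 46, None, 15, None, None, 29, 47, None, None, None, 32, None, None, 30]
In a BST, the LCA of p=30, q=47 is the first node v on the
root-to-leaf path with p <= v <= q (go left if both < v, right if both > v).
Walk from root:
  at 19: both 30 and 47 > 19, go right
  at 24: both 30 and 47 > 24, go right
  at 46: 30 <= 46 <= 47, this is the LCA
LCA = 46


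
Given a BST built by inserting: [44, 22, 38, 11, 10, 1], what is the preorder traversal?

Tree insertion order: [44, 22, 38, 11, 10, 1]
Tree (level-order array): [44, 22, None, 11, 38, 10, None, None, None, 1]
Preorder traversal: [44, 22, 11, 10, 1, 38]


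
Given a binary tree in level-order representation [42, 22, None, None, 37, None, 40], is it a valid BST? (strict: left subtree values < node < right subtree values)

Level-order array: [42, 22, None, None, 37, None, 40]
Validate using subtree bounds (lo, hi): at each node, require lo < value < hi,
then recurse left with hi=value and right with lo=value.
Preorder trace (stopping at first violation):
  at node 42 with bounds (-inf, +inf): OK
  at node 22 with bounds (-inf, 42): OK
  at node 37 with bounds (22, 42): OK
  at node 40 with bounds (37, 42): OK
No violation found at any node.
Result: Valid BST


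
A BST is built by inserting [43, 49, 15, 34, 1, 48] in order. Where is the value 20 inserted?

Starting tree (level order): [43, 15, 49, 1, 34, 48]
Insertion path: 43 -> 15 -> 34
Result: insert 20 as left child of 34
Final tree (level order): [43, 15, 49, 1, 34, 48, None, None, None, 20]


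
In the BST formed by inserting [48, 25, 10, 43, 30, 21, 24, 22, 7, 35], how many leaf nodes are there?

Tree built from: [48, 25, 10, 43, 30, 21, 24, 22, 7, 35]
Tree (level-order array): [48, 25, None, 10, 43, 7, 21, 30, None, None, None, None, 24, None, 35, 22]
Rule: A leaf has 0 children.
Per-node child counts:
  node 48: 1 child(ren)
  node 25: 2 child(ren)
  node 10: 2 child(ren)
  node 7: 0 child(ren)
  node 21: 1 child(ren)
  node 24: 1 child(ren)
  node 22: 0 child(ren)
  node 43: 1 child(ren)
  node 30: 1 child(ren)
  node 35: 0 child(ren)
Matching nodes: [7, 22, 35]
Count of leaf nodes: 3


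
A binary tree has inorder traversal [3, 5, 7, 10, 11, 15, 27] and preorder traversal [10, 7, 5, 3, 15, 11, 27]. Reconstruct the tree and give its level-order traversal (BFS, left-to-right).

Inorder:  [3, 5, 7, 10, 11, 15, 27]
Preorder: [10, 7, 5, 3, 15, 11, 27]
Algorithm: preorder visits root first, so consume preorder in order;
for each root, split the current inorder slice at that value into
left-subtree inorder and right-subtree inorder, then recurse.
Recursive splits:
  root=10; inorder splits into left=[3, 5, 7], right=[11, 15, 27]
  root=7; inorder splits into left=[3, 5], right=[]
  root=5; inorder splits into left=[3], right=[]
  root=3; inorder splits into left=[], right=[]
  root=15; inorder splits into left=[11], right=[27]
  root=11; inorder splits into left=[], right=[]
  root=27; inorder splits into left=[], right=[]
Reconstructed level-order: [10, 7, 15, 5, 11, 27, 3]


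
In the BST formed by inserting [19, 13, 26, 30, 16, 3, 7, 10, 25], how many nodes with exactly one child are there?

Tree built from: [19, 13, 26, 30, 16, 3, 7, 10, 25]
Tree (level-order array): [19, 13, 26, 3, 16, 25, 30, None, 7, None, None, None, None, None, None, None, 10]
Rule: These are nodes with exactly 1 non-null child.
Per-node child counts:
  node 19: 2 child(ren)
  node 13: 2 child(ren)
  node 3: 1 child(ren)
  node 7: 1 child(ren)
  node 10: 0 child(ren)
  node 16: 0 child(ren)
  node 26: 2 child(ren)
  node 25: 0 child(ren)
  node 30: 0 child(ren)
Matching nodes: [3, 7]
Count of nodes with exactly one child: 2


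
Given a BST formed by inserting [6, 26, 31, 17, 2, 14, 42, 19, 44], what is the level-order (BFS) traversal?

Tree insertion order: [6, 26, 31, 17, 2, 14, 42, 19, 44]
Tree (level-order array): [6, 2, 26, None, None, 17, 31, 14, 19, None, 42, None, None, None, None, None, 44]
BFS from the root, enqueuing left then right child of each popped node:
  queue [6] -> pop 6, enqueue [2, 26], visited so far: [6]
  queue [2, 26] -> pop 2, enqueue [none], visited so far: [6, 2]
  queue [26] -> pop 26, enqueue [17, 31], visited so far: [6, 2, 26]
  queue [17, 31] -> pop 17, enqueue [14, 19], visited so far: [6, 2, 26, 17]
  queue [31, 14, 19] -> pop 31, enqueue [42], visited so far: [6, 2, 26, 17, 31]
  queue [14, 19, 42] -> pop 14, enqueue [none], visited so far: [6, 2, 26, 17, 31, 14]
  queue [19, 42] -> pop 19, enqueue [none], visited so far: [6, 2, 26, 17, 31, 14, 19]
  queue [42] -> pop 42, enqueue [44], visited so far: [6, 2, 26, 17, 31, 14, 19, 42]
  queue [44] -> pop 44, enqueue [none], visited so far: [6, 2, 26, 17, 31, 14, 19, 42, 44]
Result: [6, 2, 26, 17, 31, 14, 19, 42, 44]


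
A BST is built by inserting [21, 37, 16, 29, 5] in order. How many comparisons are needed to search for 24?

Search path for 24: 21 -> 37 -> 29
Found: False
Comparisons: 3


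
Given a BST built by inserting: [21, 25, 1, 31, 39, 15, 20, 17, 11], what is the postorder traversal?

Tree insertion order: [21, 25, 1, 31, 39, 15, 20, 17, 11]
Tree (level-order array): [21, 1, 25, None, 15, None, 31, 11, 20, None, 39, None, None, 17]
Postorder traversal: [11, 17, 20, 15, 1, 39, 31, 25, 21]


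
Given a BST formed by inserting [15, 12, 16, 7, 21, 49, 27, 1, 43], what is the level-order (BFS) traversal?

Tree insertion order: [15, 12, 16, 7, 21, 49, 27, 1, 43]
Tree (level-order array): [15, 12, 16, 7, None, None, 21, 1, None, None, 49, None, None, 27, None, None, 43]
BFS from the root, enqueuing left then right child of each popped node:
  queue [15] -> pop 15, enqueue [12, 16], visited so far: [15]
  queue [12, 16] -> pop 12, enqueue [7], visited so far: [15, 12]
  queue [16, 7] -> pop 16, enqueue [21], visited so far: [15, 12, 16]
  queue [7, 21] -> pop 7, enqueue [1], visited so far: [15, 12, 16, 7]
  queue [21, 1] -> pop 21, enqueue [49], visited so far: [15, 12, 16, 7, 21]
  queue [1, 49] -> pop 1, enqueue [none], visited so far: [15, 12, 16, 7, 21, 1]
  queue [49] -> pop 49, enqueue [27], visited so far: [15, 12, 16, 7, 21, 1, 49]
  queue [27] -> pop 27, enqueue [43], visited so far: [15, 12, 16, 7, 21, 1, 49, 27]
  queue [43] -> pop 43, enqueue [none], visited so far: [15, 12, 16, 7, 21, 1, 49, 27, 43]
Result: [15, 12, 16, 7, 21, 1, 49, 27, 43]


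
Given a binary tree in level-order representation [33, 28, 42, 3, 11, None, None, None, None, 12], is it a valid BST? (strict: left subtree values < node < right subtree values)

Level-order array: [33, 28, 42, 3, 11, None, None, None, None, 12]
Validate using subtree bounds (lo, hi): at each node, require lo < value < hi,
then recurse left with hi=value and right with lo=value.
Preorder trace (stopping at first violation):
  at node 33 with bounds (-inf, +inf): OK
  at node 28 with bounds (-inf, 33): OK
  at node 3 with bounds (-inf, 28): OK
  at node 11 with bounds (28, 33): VIOLATION
Node 11 violates its bound: not (28 < 11 < 33).
Result: Not a valid BST


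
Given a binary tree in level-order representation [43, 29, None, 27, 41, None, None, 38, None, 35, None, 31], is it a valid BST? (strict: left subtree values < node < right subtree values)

Level-order array: [43, 29, None, 27, 41, None, None, 38, None, 35, None, 31]
Validate using subtree bounds (lo, hi): at each node, require lo < value < hi,
then recurse left with hi=value and right with lo=value.
Preorder trace (stopping at first violation):
  at node 43 with bounds (-inf, +inf): OK
  at node 29 with bounds (-inf, 43): OK
  at node 27 with bounds (-inf, 29): OK
  at node 41 with bounds (29, 43): OK
  at node 38 with bounds (29, 41): OK
  at node 35 with bounds (29, 38): OK
  at node 31 with bounds (29, 35): OK
No violation found at any node.
Result: Valid BST


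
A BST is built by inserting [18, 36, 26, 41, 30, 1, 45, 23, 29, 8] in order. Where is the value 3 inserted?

Starting tree (level order): [18, 1, 36, None, 8, 26, 41, None, None, 23, 30, None, 45, None, None, 29]
Insertion path: 18 -> 1 -> 8
Result: insert 3 as left child of 8
Final tree (level order): [18, 1, 36, None, 8, 26, 41, 3, None, 23, 30, None, 45, None, None, None, None, 29]


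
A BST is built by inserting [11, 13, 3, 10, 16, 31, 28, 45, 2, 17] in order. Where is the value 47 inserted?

Starting tree (level order): [11, 3, 13, 2, 10, None, 16, None, None, None, None, None, 31, 28, 45, 17]
Insertion path: 11 -> 13 -> 16 -> 31 -> 45
Result: insert 47 as right child of 45
Final tree (level order): [11, 3, 13, 2, 10, None, 16, None, None, None, None, None, 31, 28, 45, 17, None, None, 47]


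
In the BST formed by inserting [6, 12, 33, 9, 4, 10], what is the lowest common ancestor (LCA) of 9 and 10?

Tree insertion order: [6, 12, 33, 9, 4, 10]
Tree (level-order array): [6, 4, 12, None, None, 9, 33, None, 10]
In a BST, the LCA of p=9, q=10 is the first node v on the
root-to-leaf path with p <= v <= q (go left if both < v, right if both > v).
Walk from root:
  at 6: both 9 and 10 > 6, go right
  at 12: both 9 and 10 < 12, go left
  at 9: 9 <= 9 <= 10, this is the LCA
LCA = 9


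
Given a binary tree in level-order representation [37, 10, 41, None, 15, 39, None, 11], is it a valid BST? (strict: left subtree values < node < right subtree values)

Level-order array: [37, 10, 41, None, 15, 39, None, 11]
Validate using subtree bounds (lo, hi): at each node, require lo < value < hi,
then recurse left with hi=value and right with lo=value.
Preorder trace (stopping at first violation):
  at node 37 with bounds (-inf, +inf): OK
  at node 10 with bounds (-inf, 37): OK
  at node 15 with bounds (10, 37): OK
  at node 11 with bounds (10, 15): OK
  at node 41 with bounds (37, +inf): OK
  at node 39 with bounds (37, 41): OK
No violation found at any node.
Result: Valid BST


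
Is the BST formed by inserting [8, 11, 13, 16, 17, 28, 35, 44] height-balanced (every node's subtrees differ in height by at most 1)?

Tree (level-order array): [8, None, 11, None, 13, None, 16, None, 17, None, 28, None, 35, None, 44]
Definition: a tree is height-balanced if, at every node, |h(left) - h(right)| <= 1 (empty subtree has height -1).
Bottom-up per-node check:
  node 44: h_left=-1, h_right=-1, diff=0 [OK], height=0
  node 35: h_left=-1, h_right=0, diff=1 [OK], height=1
  node 28: h_left=-1, h_right=1, diff=2 [FAIL (|-1-1|=2 > 1)], height=2
  node 17: h_left=-1, h_right=2, diff=3 [FAIL (|-1-2|=3 > 1)], height=3
  node 16: h_left=-1, h_right=3, diff=4 [FAIL (|-1-3|=4 > 1)], height=4
  node 13: h_left=-1, h_right=4, diff=5 [FAIL (|-1-4|=5 > 1)], height=5
  node 11: h_left=-1, h_right=5, diff=6 [FAIL (|-1-5|=6 > 1)], height=6
  node 8: h_left=-1, h_right=6, diff=7 [FAIL (|-1-6|=7 > 1)], height=7
Node 28 violates the condition: |-1 - 1| = 2 > 1.
Result: Not balanced


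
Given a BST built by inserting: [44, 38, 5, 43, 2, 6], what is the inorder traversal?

Tree insertion order: [44, 38, 5, 43, 2, 6]
Tree (level-order array): [44, 38, None, 5, 43, 2, 6]
Inorder traversal: [2, 5, 6, 38, 43, 44]


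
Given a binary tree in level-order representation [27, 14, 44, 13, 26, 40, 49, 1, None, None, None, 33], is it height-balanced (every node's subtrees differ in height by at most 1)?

Tree (level-order array): [27, 14, 44, 13, 26, 40, 49, 1, None, None, None, 33]
Definition: a tree is height-balanced if, at every node, |h(left) - h(right)| <= 1 (empty subtree has height -1).
Bottom-up per-node check:
  node 1: h_left=-1, h_right=-1, diff=0 [OK], height=0
  node 13: h_left=0, h_right=-1, diff=1 [OK], height=1
  node 26: h_left=-1, h_right=-1, diff=0 [OK], height=0
  node 14: h_left=1, h_right=0, diff=1 [OK], height=2
  node 33: h_left=-1, h_right=-1, diff=0 [OK], height=0
  node 40: h_left=0, h_right=-1, diff=1 [OK], height=1
  node 49: h_left=-1, h_right=-1, diff=0 [OK], height=0
  node 44: h_left=1, h_right=0, diff=1 [OK], height=2
  node 27: h_left=2, h_right=2, diff=0 [OK], height=3
All nodes satisfy the balance condition.
Result: Balanced


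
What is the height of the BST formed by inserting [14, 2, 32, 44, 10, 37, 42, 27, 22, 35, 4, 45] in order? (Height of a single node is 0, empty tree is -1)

Insertion order: [14, 2, 32, 44, 10, 37, 42, 27, 22, 35, 4, 45]
Tree (level-order array): [14, 2, 32, None, 10, 27, 44, 4, None, 22, None, 37, 45, None, None, None, None, 35, 42]
Compute height bottom-up (empty subtree = -1):
  height(4) = 1 + max(-1, -1) = 0
  height(10) = 1 + max(0, -1) = 1
  height(2) = 1 + max(-1, 1) = 2
  height(22) = 1 + max(-1, -1) = 0
  height(27) = 1 + max(0, -1) = 1
  height(35) = 1 + max(-1, -1) = 0
  height(42) = 1 + max(-1, -1) = 0
  height(37) = 1 + max(0, 0) = 1
  height(45) = 1 + max(-1, -1) = 0
  height(44) = 1 + max(1, 0) = 2
  height(32) = 1 + max(1, 2) = 3
  height(14) = 1 + max(2, 3) = 4
Height = 4


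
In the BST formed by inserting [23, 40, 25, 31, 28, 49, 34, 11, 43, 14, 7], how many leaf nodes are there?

Tree built from: [23, 40, 25, 31, 28, 49, 34, 11, 43, 14, 7]
Tree (level-order array): [23, 11, 40, 7, 14, 25, 49, None, None, None, None, None, 31, 43, None, 28, 34]
Rule: A leaf has 0 children.
Per-node child counts:
  node 23: 2 child(ren)
  node 11: 2 child(ren)
  node 7: 0 child(ren)
  node 14: 0 child(ren)
  node 40: 2 child(ren)
  node 25: 1 child(ren)
  node 31: 2 child(ren)
  node 28: 0 child(ren)
  node 34: 0 child(ren)
  node 49: 1 child(ren)
  node 43: 0 child(ren)
Matching nodes: [7, 14, 28, 34, 43]
Count of leaf nodes: 5


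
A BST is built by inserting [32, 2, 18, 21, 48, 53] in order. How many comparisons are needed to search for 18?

Search path for 18: 32 -> 2 -> 18
Found: True
Comparisons: 3


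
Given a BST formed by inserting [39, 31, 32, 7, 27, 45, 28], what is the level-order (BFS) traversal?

Tree insertion order: [39, 31, 32, 7, 27, 45, 28]
Tree (level-order array): [39, 31, 45, 7, 32, None, None, None, 27, None, None, None, 28]
BFS from the root, enqueuing left then right child of each popped node:
  queue [39] -> pop 39, enqueue [31, 45], visited so far: [39]
  queue [31, 45] -> pop 31, enqueue [7, 32], visited so far: [39, 31]
  queue [45, 7, 32] -> pop 45, enqueue [none], visited so far: [39, 31, 45]
  queue [7, 32] -> pop 7, enqueue [27], visited so far: [39, 31, 45, 7]
  queue [32, 27] -> pop 32, enqueue [none], visited so far: [39, 31, 45, 7, 32]
  queue [27] -> pop 27, enqueue [28], visited so far: [39, 31, 45, 7, 32, 27]
  queue [28] -> pop 28, enqueue [none], visited so far: [39, 31, 45, 7, 32, 27, 28]
Result: [39, 31, 45, 7, 32, 27, 28]


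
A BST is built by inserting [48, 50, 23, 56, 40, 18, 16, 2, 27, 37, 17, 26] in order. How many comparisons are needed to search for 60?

Search path for 60: 48 -> 50 -> 56
Found: False
Comparisons: 3


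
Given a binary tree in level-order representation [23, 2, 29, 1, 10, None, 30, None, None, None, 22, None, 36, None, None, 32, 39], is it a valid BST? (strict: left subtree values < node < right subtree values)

Level-order array: [23, 2, 29, 1, 10, None, 30, None, None, None, 22, None, 36, None, None, 32, 39]
Validate using subtree bounds (lo, hi): at each node, require lo < value < hi,
then recurse left with hi=value and right with lo=value.
Preorder trace (stopping at first violation):
  at node 23 with bounds (-inf, +inf): OK
  at node 2 with bounds (-inf, 23): OK
  at node 1 with bounds (-inf, 2): OK
  at node 10 with bounds (2, 23): OK
  at node 22 with bounds (10, 23): OK
  at node 29 with bounds (23, +inf): OK
  at node 30 with bounds (29, +inf): OK
  at node 36 with bounds (30, +inf): OK
  at node 32 with bounds (30, 36): OK
  at node 39 with bounds (36, +inf): OK
No violation found at any node.
Result: Valid BST


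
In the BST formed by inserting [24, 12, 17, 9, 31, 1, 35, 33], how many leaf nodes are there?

Tree built from: [24, 12, 17, 9, 31, 1, 35, 33]
Tree (level-order array): [24, 12, 31, 9, 17, None, 35, 1, None, None, None, 33]
Rule: A leaf has 0 children.
Per-node child counts:
  node 24: 2 child(ren)
  node 12: 2 child(ren)
  node 9: 1 child(ren)
  node 1: 0 child(ren)
  node 17: 0 child(ren)
  node 31: 1 child(ren)
  node 35: 1 child(ren)
  node 33: 0 child(ren)
Matching nodes: [1, 17, 33]
Count of leaf nodes: 3


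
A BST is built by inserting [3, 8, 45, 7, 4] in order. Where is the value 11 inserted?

Starting tree (level order): [3, None, 8, 7, 45, 4]
Insertion path: 3 -> 8 -> 45
Result: insert 11 as left child of 45
Final tree (level order): [3, None, 8, 7, 45, 4, None, 11]


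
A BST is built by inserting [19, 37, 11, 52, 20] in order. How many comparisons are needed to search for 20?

Search path for 20: 19 -> 37 -> 20
Found: True
Comparisons: 3


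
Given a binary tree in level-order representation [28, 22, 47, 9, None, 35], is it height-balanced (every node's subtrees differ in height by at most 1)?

Tree (level-order array): [28, 22, 47, 9, None, 35]
Definition: a tree is height-balanced if, at every node, |h(left) - h(right)| <= 1 (empty subtree has height -1).
Bottom-up per-node check:
  node 9: h_left=-1, h_right=-1, diff=0 [OK], height=0
  node 22: h_left=0, h_right=-1, diff=1 [OK], height=1
  node 35: h_left=-1, h_right=-1, diff=0 [OK], height=0
  node 47: h_left=0, h_right=-1, diff=1 [OK], height=1
  node 28: h_left=1, h_right=1, diff=0 [OK], height=2
All nodes satisfy the balance condition.
Result: Balanced


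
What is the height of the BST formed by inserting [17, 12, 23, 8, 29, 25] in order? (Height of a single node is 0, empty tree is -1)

Insertion order: [17, 12, 23, 8, 29, 25]
Tree (level-order array): [17, 12, 23, 8, None, None, 29, None, None, 25]
Compute height bottom-up (empty subtree = -1):
  height(8) = 1 + max(-1, -1) = 0
  height(12) = 1 + max(0, -1) = 1
  height(25) = 1 + max(-1, -1) = 0
  height(29) = 1 + max(0, -1) = 1
  height(23) = 1 + max(-1, 1) = 2
  height(17) = 1 + max(1, 2) = 3
Height = 3


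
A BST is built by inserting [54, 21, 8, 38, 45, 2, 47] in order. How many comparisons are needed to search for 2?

Search path for 2: 54 -> 21 -> 8 -> 2
Found: True
Comparisons: 4


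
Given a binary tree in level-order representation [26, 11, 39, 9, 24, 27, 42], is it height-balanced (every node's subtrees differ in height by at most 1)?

Tree (level-order array): [26, 11, 39, 9, 24, 27, 42]
Definition: a tree is height-balanced if, at every node, |h(left) - h(right)| <= 1 (empty subtree has height -1).
Bottom-up per-node check:
  node 9: h_left=-1, h_right=-1, diff=0 [OK], height=0
  node 24: h_left=-1, h_right=-1, diff=0 [OK], height=0
  node 11: h_left=0, h_right=0, diff=0 [OK], height=1
  node 27: h_left=-1, h_right=-1, diff=0 [OK], height=0
  node 42: h_left=-1, h_right=-1, diff=0 [OK], height=0
  node 39: h_left=0, h_right=0, diff=0 [OK], height=1
  node 26: h_left=1, h_right=1, diff=0 [OK], height=2
All nodes satisfy the balance condition.
Result: Balanced


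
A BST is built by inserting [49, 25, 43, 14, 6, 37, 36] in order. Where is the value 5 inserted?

Starting tree (level order): [49, 25, None, 14, 43, 6, None, 37, None, None, None, 36]
Insertion path: 49 -> 25 -> 14 -> 6
Result: insert 5 as left child of 6
Final tree (level order): [49, 25, None, 14, 43, 6, None, 37, None, 5, None, 36]


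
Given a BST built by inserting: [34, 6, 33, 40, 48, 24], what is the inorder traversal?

Tree insertion order: [34, 6, 33, 40, 48, 24]
Tree (level-order array): [34, 6, 40, None, 33, None, 48, 24]
Inorder traversal: [6, 24, 33, 34, 40, 48]


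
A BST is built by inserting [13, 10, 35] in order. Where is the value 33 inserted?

Starting tree (level order): [13, 10, 35]
Insertion path: 13 -> 35
Result: insert 33 as left child of 35
Final tree (level order): [13, 10, 35, None, None, 33]


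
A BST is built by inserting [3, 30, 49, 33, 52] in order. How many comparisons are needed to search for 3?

Search path for 3: 3
Found: True
Comparisons: 1


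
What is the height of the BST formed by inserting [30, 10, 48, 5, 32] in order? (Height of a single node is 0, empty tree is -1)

Insertion order: [30, 10, 48, 5, 32]
Tree (level-order array): [30, 10, 48, 5, None, 32]
Compute height bottom-up (empty subtree = -1):
  height(5) = 1 + max(-1, -1) = 0
  height(10) = 1 + max(0, -1) = 1
  height(32) = 1 + max(-1, -1) = 0
  height(48) = 1 + max(0, -1) = 1
  height(30) = 1 + max(1, 1) = 2
Height = 2


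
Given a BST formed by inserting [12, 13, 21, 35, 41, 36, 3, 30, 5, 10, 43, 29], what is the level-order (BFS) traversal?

Tree insertion order: [12, 13, 21, 35, 41, 36, 3, 30, 5, 10, 43, 29]
Tree (level-order array): [12, 3, 13, None, 5, None, 21, None, 10, None, 35, None, None, 30, 41, 29, None, 36, 43]
BFS from the root, enqueuing left then right child of each popped node:
  queue [12] -> pop 12, enqueue [3, 13], visited so far: [12]
  queue [3, 13] -> pop 3, enqueue [5], visited so far: [12, 3]
  queue [13, 5] -> pop 13, enqueue [21], visited so far: [12, 3, 13]
  queue [5, 21] -> pop 5, enqueue [10], visited so far: [12, 3, 13, 5]
  queue [21, 10] -> pop 21, enqueue [35], visited so far: [12, 3, 13, 5, 21]
  queue [10, 35] -> pop 10, enqueue [none], visited so far: [12, 3, 13, 5, 21, 10]
  queue [35] -> pop 35, enqueue [30, 41], visited so far: [12, 3, 13, 5, 21, 10, 35]
  queue [30, 41] -> pop 30, enqueue [29], visited so far: [12, 3, 13, 5, 21, 10, 35, 30]
  queue [41, 29] -> pop 41, enqueue [36, 43], visited so far: [12, 3, 13, 5, 21, 10, 35, 30, 41]
  queue [29, 36, 43] -> pop 29, enqueue [none], visited so far: [12, 3, 13, 5, 21, 10, 35, 30, 41, 29]
  queue [36, 43] -> pop 36, enqueue [none], visited so far: [12, 3, 13, 5, 21, 10, 35, 30, 41, 29, 36]
  queue [43] -> pop 43, enqueue [none], visited so far: [12, 3, 13, 5, 21, 10, 35, 30, 41, 29, 36, 43]
Result: [12, 3, 13, 5, 21, 10, 35, 30, 41, 29, 36, 43]


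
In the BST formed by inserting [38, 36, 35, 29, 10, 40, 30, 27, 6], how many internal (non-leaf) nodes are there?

Tree built from: [38, 36, 35, 29, 10, 40, 30, 27, 6]
Tree (level-order array): [38, 36, 40, 35, None, None, None, 29, None, 10, 30, 6, 27]
Rule: An internal node has at least one child.
Per-node child counts:
  node 38: 2 child(ren)
  node 36: 1 child(ren)
  node 35: 1 child(ren)
  node 29: 2 child(ren)
  node 10: 2 child(ren)
  node 6: 0 child(ren)
  node 27: 0 child(ren)
  node 30: 0 child(ren)
  node 40: 0 child(ren)
Matching nodes: [38, 36, 35, 29, 10]
Count of internal (non-leaf) nodes: 5


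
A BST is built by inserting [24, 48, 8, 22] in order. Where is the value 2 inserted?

Starting tree (level order): [24, 8, 48, None, 22]
Insertion path: 24 -> 8
Result: insert 2 as left child of 8
Final tree (level order): [24, 8, 48, 2, 22]


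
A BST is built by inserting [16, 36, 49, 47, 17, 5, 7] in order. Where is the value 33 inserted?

Starting tree (level order): [16, 5, 36, None, 7, 17, 49, None, None, None, None, 47]
Insertion path: 16 -> 36 -> 17
Result: insert 33 as right child of 17
Final tree (level order): [16, 5, 36, None, 7, 17, 49, None, None, None, 33, 47]


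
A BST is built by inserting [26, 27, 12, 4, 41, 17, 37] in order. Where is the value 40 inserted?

Starting tree (level order): [26, 12, 27, 4, 17, None, 41, None, None, None, None, 37]
Insertion path: 26 -> 27 -> 41 -> 37
Result: insert 40 as right child of 37
Final tree (level order): [26, 12, 27, 4, 17, None, 41, None, None, None, None, 37, None, None, 40]


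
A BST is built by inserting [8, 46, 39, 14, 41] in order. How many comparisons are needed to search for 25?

Search path for 25: 8 -> 46 -> 39 -> 14
Found: False
Comparisons: 4


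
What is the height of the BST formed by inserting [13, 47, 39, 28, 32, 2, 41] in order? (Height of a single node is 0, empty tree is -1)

Insertion order: [13, 47, 39, 28, 32, 2, 41]
Tree (level-order array): [13, 2, 47, None, None, 39, None, 28, 41, None, 32]
Compute height bottom-up (empty subtree = -1):
  height(2) = 1 + max(-1, -1) = 0
  height(32) = 1 + max(-1, -1) = 0
  height(28) = 1 + max(-1, 0) = 1
  height(41) = 1 + max(-1, -1) = 0
  height(39) = 1 + max(1, 0) = 2
  height(47) = 1 + max(2, -1) = 3
  height(13) = 1 + max(0, 3) = 4
Height = 4


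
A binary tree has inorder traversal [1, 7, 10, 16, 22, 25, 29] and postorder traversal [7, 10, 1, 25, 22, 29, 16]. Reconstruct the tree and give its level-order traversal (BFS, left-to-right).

Inorder:   [1, 7, 10, 16, 22, 25, 29]
Postorder: [7, 10, 1, 25, 22, 29, 16]
Algorithm: postorder visits root last, so walk postorder right-to-left;
each value is the root of the current inorder slice — split it at that
value, recurse on the right subtree first, then the left.
Recursive splits:
  root=16; inorder splits into left=[1, 7, 10], right=[22, 25, 29]
  root=29; inorder splits into left=[22, 25], right=[]
  root=22; inorder splits into left=[], right=[25]
  root=25; inorder splits into left=[], right=[]
  root=1; inorder splits into left=[], right=[7, 10]
  root=10; inorder splits into left=[7], right=[]
  root=7; inorder splits into left=[], right=[]
Reconstructed level-order: [16, 1, 29, 10, 22, 7, 25]


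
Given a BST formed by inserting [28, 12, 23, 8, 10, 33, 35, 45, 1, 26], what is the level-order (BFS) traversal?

Tree insertion order: [28, 12, 23, 8, 10, 33, 35, 45, 1, 26]
Tree (level-order array): [28, 12, 33, 8, 23, None, 35, 1, 10, None, 26, None, 45]
BFS from the root, enqueuing left then right child of each popped node:
  queue [28] -> pop 28, enqueue [12, 33], visited so far: [28]
  queue [12, 33] -> pop 12, enqueue [8, 23], visited so far: [28, 12]
  queue [33, 8, 23] -> pop 33, enqueue [35], visited so far: [28, 12, 33]
  queue [8, 23, 35] -> pop 8, enqueue [1, 10], visited so far: [28, 12, 33, 8]
  queue [23, 35, 1, 10] -> pop 23, enqueue [26], visited so far: [28, 12, 33, 8, 23]
  queue [35, 1, 10, 26] -> pop 35, enqueue [45], visited so far: [28, 12, 33, 8, 23, 35]
  queue [1, 10, 26, 45] -> pop 1, enqueue [none], visited so far: [28, 12, 33, 8, 23, 35, 1]
  queue [10, 26, 45] -> pop 10, enqueue [none], visited so far: [28, 12, 33, 8, 23, 35, 1, 10]
  queue [26, 45] -> pop 26, enqueue [none], visited so far: [28, 12, 33, 8, 23, 35, 1, 10, 26]
  queue [45] -> pop 45, enqueue [none], visited so far: [28, 12, 33, 8, 23, 35, 1, 10, 26, 45]
Result: [28, 12, 33, 8, 23, 35, 1, 10, 26, 45]


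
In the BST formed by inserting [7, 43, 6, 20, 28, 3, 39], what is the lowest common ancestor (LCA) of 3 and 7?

Tree insertion order: [7, 43, 6, 20, 28, 3, 39]
Tree (level-order array): [7, 6, 43, 3, None, 20, None, None, None, None, 28, None, 39]
In a BST, the LCA of p=3, q=7 is the first node v on the
root-to-leaf path with p <= v <= q (go left if both < v, right if both > v).
Walk from root:
  at 7: 3 <= 7 <= 7, this is the LCA
LCA = 7


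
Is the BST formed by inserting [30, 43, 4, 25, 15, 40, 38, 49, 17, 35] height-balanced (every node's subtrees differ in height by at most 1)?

Tree (level-order array): [30, 4, 43, None, 25, 40, 49, 15, None, 38, None, None, None, None, 17, 35]
Definition: a tree is height-balanced if, at every node, |h(left) - h(right)| <= 1 (empty subtree has height -1).
Bottom-up per-node check:
  node 17: h_left=-1, h_right=-1, diff=0 [OK], height=0
  node 15: h_left=-1, h_right=0, diff=1 [OK], height=1
  node 25: h_left=1, h_right=-1, diff=2 [FAIL (|1--1|=2 > 1)], height=2
  node 4: h_left=-1, h_right=2, diff=3 [FAIL (|-1-2|=3 > 1)], height=3
  node 35: h_left=-1, h_right=-1, diff=0 [OK], height=0
  node 38: h_left=0, h_right=-1, diff=1 [OK], height=1
  node 40: h_left=1, h_right=-1, diff=2 [FAIL (|1--1|=2 > 1)], height=2
  node 49: h_left=-1, h_right=-1, diff=0 [OK], height=0
  node 43: h_left=2, h_right=0, diff=2 [FAIL (|2-0|=2 > 1)], height=3
  node 30: h_left=3, h_right=3, diff=0 [OK], height=4
Node 25 violates the condition: |1 - -1| = 2 > 1.
Result: Not balanced


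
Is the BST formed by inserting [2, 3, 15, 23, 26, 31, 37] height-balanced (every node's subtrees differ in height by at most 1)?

Tree (level-order array): [2, None, 3, None, 15, None, 23, None, 26, None, 31, None, 37]
Definition: a tree is height-balanced if, at every node, |h(left) - h(right)| <= 1 (empty subtree has height -1).
Bottom-up per-node check:
  node 37: h_left=-1, h_right=-1, diff=0 [OK], height=0
  node 31: h_left=-1, h_right=0, diff=1 [OK], height=1
  node 26: h_left=-1, h_right=1, diff=2 [FAIL (|-1-1|=2 > 1)], height=2
  node 23: h_left=-1, h_right=2, diff=3 [FAIL (|-1-2|=3 > 1)], height=3
  node 15: h_left=-1, h_right=3, diff=4 [FAIL (|-1-3|=4 > 1)], height=4
  node 3: h_left=-1, h_right=4, diff=5 [FAIL (|-1-4|=5 > 1)], height=5
  node 2: h_left=-1, h_right=5, diff=6 [FAIL (|-1-5|=6 > 1)], height=6
Node 26 violates the condition: |-1 - 1| = 2 > 1.
Result: Not balanced


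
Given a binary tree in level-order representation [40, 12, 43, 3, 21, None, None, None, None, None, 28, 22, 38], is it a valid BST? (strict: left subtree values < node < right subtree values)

Level-order array: [40, 12, 43, 3, 21, None, None, None, None, None, 28, 22, 38]
Validate using subtree bounds (lo, hi): at each node, require lo < value < hi,
then recurse left with hi=value and right with lo=value.
Preorder trace (stopping at first violation):
  at node 40 with bounds (-inf, +inf): OK
  at node 12 with bounds (-inf, 40): OK
  at node 3 with bounds (-inf, 12): OK
  at node 21 with bounds (12, 40): OK
  at node 28 with bounds (21, 40): OK
  at node 22 with bounds (21, 28): OK
  at node 38 with bounds (28, 40): OK
  at node 43 with bounds (40, +inf): OK
No violation found at any node.
Result: Valid BST


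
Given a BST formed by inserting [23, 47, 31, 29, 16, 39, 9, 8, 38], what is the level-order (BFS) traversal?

Tree insertion order: [23, 47, 31, 29, 16, 39, 9, 8, 38]
Tree (level-order array): [23, 16, 47, 9, None, 31, None, 8, None, 29, 39, None, None, None, None, 38]
BFS from the root, enqueuing left then right child of each popped node:
  queue [23] -> pop 23, enqueue [16, 47], visited so far: [23]
  queue [16, 47] -> pop 16, enqueue [9], visited so far: [23, 16]
  queue [47, 9] -> pop 47, enqueue [31], visited so far: [23, 16, 47]
  queue [9, 31] -> pop 9, enqueue [8], visited so far: [23, 16, 47, 9]
  queue [31, 8] -> pop 31, enqueue [29, 39], visited so far: [23, 16, 47, 9, 31]
  queue [8, 29, 39] -> pop 8, enqueue [none], visited so far: [23, 16, 47, 9, 31, 8]
  queue [29, 39] -> pop 29, enqueue [none], visited so far: [23, 16, 47, 9, 31, 8, 29]
  queue [39] -> pop 39, enqueue [38], visited so far: [23, 16, 47, 9, 31, 8, 29, 39]
  queue [38] -> pop 38, enqueue [none], visited so far: [23, 16, 47, 9, 31, 8, 29, 39, 38]
Result: [23, 16, 47, 9, 31, 8, 29, 39, 38]


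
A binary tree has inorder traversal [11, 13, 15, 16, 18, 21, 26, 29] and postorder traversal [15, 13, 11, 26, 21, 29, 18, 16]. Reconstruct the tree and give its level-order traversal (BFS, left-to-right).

Inorder:   [11, 13, 15, 16, 18, 21, 26, 29]
Postorder: [15, 13, 11, 26, 21, 29, 18, 16]
Algorithm: postorder visits root last, so walk postorder right-to-left;
each value is the root of the current inorder slice — split it at that
value, recurse on the right subtree first, then the left.
Recursive splits:
  root=16; inorder splits into left=[11, 13, 15], right=[18, 21, 26, 29]
  root=18; inorder splits into left=[], right=[21, 26, 29]
  root=29; inorder splits into left=[21, 26], right=[]
  root=21; inorder splits into left=[], right=[26]
  root=26; inorder splits into left=[], right=[]
  root=11; inorder splits into left=[], right=[13, 15]
  root=13; inorder splits into left=[], right=[15]
  root=15; inorder splits into left=[], right=[]
Reconstructed level-order: [16, 11, 18, 13, 29, 15, 21, 26]


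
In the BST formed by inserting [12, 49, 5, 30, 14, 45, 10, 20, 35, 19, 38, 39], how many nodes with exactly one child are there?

Tree built from: [12, 49, 5, 30, 14, 45, 10, 20, 35, 19, 38, 39]
Tree (level-order array): [12, 5, 49, None, 10, 30, None, None, None, 14, 45, None, 20, 35, None, 19, None, None, 38, None, None, None, 39]
Rule: These are nodes with exactly 1 non-null child.
Per-node child counts:
  node 12: 2 child(ren)
  node 5: 1 child(ren)
  node 10: 0 child(ren)
  node 49: 1 child(ren)
  node 30: 2 child(ren)
  node 14: 1 child(ren)
  node 20: 1 child(ren)
  node 19: 0 child(ren)
  node 45: 1 child(ren)
  node 35: 1 child(ren)
  node 38: 1 child(ren)
  node 39: 0 child(ren)
Matching nodes: [5, 49, 14, 20, 45, 35, 38]
Count of nodes with exactly one child: 7


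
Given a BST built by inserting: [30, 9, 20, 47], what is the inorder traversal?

Tree insertion order: [30, 9, 20, 47]
Tree (level-order array): [30, 9, 47, None, 20]
Inorder traversal: [9, 20, 30, 47]


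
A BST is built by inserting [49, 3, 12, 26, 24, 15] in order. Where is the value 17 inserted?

Starting tree (level order): [49, 3, None, None, 12, None, 26, 24, None, 15]
Insertion path: 49 -> 3 -> 12 -> 26 -> 24 -> 15
Result: insert 17 as right child of 15
Final tree (level order): [49, 3, None, None, 12, None, 26, 24, None, 15, None, None, 17]


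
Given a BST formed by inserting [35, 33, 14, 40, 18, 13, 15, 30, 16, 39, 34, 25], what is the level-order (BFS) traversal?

Tree insertion order: [35, 33, 14, 40, 18, 13, 15, 30, 16, 39, 34, 25]
Tree (level-order array): [35, 33, 40, 14, 34, 39, None, 13, 18, None, None, None, None, None, None, 15, 30, None, 16, 25]
BFS from the root, enqueuing left then right child of each popped node:
  queue [35] -> pop 35, enqueue [33, 40], visited so far: [35]
  queue [33, 40] -> pop 33, enqueue [14, 34], visited so far: [35, 33]
  queue [40, 14, 34] -> pop 40, enqueue [39], visited so far: [35, 33, 40]
  queue [14, 34, 39] -> pop 14, enqueue [13, 18], visited so far: [35, 33, 40, 14]
  queue [34, 39, 13, 18] -> pop 34, enqueue [none], visited so far: [35, 33, 40, 14, 34]
  queue [39, 13, 18] -> pop 39, enqueue [none], visited so far: [35, 33, 40, 14, 34, 39]
  queue [13, 18] -> pop 13, enqueue [none], visited so far: [35, 33, 40, 14, 34, 39, 13]
  queue [18] -> pop 18, enqueue [15, 30], visited so far: [35, 33, 40, 14, 34, 39, 13, 18]
  queue [15, 30] -> pop 15, enqueue [16], visited so far: [35, 33, 40, 14, 34, 39, 13, 18, 15]
  queue [30, 16] -> pop 30, enqueue [25], visited so far: [35, 33, 40, 14, 34, 39, 13, 18, 15, 30]
  queue [16, 25] -> pop 16, enqueue [none], visited so far: [35, 33, 40, 14, 34, 39, 13, 18, 15, 30, 16]
  queue [25] -> pop 25, enqueue [none], visited so far: [35, 33, 40, 14, 34, 39, 13, 18, 15, 30, 16, 25]
Result: [35, 33, 40, 14, 34, 39, 13, 18, 15, 30, 16, 25]


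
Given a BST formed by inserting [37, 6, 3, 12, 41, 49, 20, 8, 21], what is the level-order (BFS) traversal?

Tree insertion order: [37, 6, 3, 12, 41, 49, 20, 8, 21]
Tree (level-order array): [37, 6, 41, 3, 12, None, 49, None, None, 8, 20, None, None, None, None, None, 21]
BFS from the root, enqueuing left then right child of each popped node:
  queue [37] -> pop 37, enqueue [6, 41], visited so far: [37]
  queue [6, 41] -> pop 6, enqueue [3, 12], visited so far: [37, 6]
  queue [41, 3, 12] -> pop 41, enqueue [49], visited so far: [37, 6, 41]
  queue [3, 12, 49] -> pop 3, enqueue [none], visited so far: [37, 6, 41, 3]
  queue [12, 49] -> pop 12, enqueue [8, 20], visited so far: [37, 6, 41, 3, 12]
  queue [49, 8, 20] -> pop 49, enqueue [none], visited so far: [37, 6, 41, 3, 12, 49]
  queue [8, 20] -> pop 8, enqueue [none], visited so far: [37, 6, 41, 3, 12, 49, 8]
  queue [20] -> pop 20, enqueue [21], visited so far: [37, 6, 41, 3, 12, 49, 8, 20]
  queue [21] -> pop 21, enqueue [none], visited so far: [37, 6, 41, 3, 12, 49, 8, 20, 21]
Result: [37, 6, 41, 3, 12, 49, 8, 20, 21]
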